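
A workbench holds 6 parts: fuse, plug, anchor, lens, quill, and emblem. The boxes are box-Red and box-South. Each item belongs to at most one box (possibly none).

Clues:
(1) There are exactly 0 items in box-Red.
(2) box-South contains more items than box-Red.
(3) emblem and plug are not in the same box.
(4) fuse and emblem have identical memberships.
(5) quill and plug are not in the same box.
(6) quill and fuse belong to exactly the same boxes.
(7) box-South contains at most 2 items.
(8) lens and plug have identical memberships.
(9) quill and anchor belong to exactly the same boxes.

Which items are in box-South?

box-South = {lens, plug}

(1): box-Red already has 0, so the rest are out.
Suppose fuse ∈ box-South: no assignment then satisfies all the clues, so fuse ∉ box-South.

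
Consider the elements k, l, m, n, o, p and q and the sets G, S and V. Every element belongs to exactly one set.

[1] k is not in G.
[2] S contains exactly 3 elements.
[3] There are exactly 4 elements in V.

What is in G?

G = {}

From (1): k ∉ G.
Suppose l ∈ G: no assignment then satisfies all the clues, so l ∉ G.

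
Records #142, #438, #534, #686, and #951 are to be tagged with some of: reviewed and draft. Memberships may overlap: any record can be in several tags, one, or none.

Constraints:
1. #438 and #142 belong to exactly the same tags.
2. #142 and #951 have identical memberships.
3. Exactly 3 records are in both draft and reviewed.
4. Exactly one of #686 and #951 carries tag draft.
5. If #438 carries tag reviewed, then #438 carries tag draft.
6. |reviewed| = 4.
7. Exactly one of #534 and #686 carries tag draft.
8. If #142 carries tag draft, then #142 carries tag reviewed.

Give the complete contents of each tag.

reviewed = {#142, #438, #686, #951}; draft = {#142, #438, #534, #951}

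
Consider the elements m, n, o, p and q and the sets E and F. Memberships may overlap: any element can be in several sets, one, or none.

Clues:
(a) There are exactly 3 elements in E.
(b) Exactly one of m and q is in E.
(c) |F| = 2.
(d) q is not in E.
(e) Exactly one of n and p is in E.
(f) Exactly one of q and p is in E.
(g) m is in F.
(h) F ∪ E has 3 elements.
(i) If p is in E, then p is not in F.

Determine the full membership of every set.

E = {m, o, p}; F = {m, o}

From (d): q ∉ E.
From (g): m ∈ F.
(b) (exactly one): m ∈ E.
(f) (exactly one): p ∈ E.
(i): p ∉ F.
(e) (exactly one): n ∉ E.
(a): only 3 candidates remain for E, so all are in.
Suppose n ∈ F: no assignment then satisfies all the clues, so n ∉ F.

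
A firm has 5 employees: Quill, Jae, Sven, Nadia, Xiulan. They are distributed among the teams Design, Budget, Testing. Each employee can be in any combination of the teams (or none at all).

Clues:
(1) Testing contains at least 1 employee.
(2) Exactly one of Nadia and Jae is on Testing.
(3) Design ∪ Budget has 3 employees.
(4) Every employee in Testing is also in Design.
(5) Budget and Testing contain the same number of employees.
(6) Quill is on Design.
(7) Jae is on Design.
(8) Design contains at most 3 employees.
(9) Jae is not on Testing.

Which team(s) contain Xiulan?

Xiulan: none

From (6): Quill ∈ Design.
From (7): Jae ∈ Design.
From (9): Jae ∉ Testing.
(2) (exactly one): Nadia ∈ Testing.
(4) with Nadia ∈ Testing: Nadia ∈ Design.
(8): Design already has 3, so the rest are out.
(4) contrapositive: Sven ∉ Testing.
(4) contrapositive: Xiulan ∉ Testing.
Suppose Xiulan ∈ Budget: no assignment then satisfies all the clues, so Xiulan ∉ Budget.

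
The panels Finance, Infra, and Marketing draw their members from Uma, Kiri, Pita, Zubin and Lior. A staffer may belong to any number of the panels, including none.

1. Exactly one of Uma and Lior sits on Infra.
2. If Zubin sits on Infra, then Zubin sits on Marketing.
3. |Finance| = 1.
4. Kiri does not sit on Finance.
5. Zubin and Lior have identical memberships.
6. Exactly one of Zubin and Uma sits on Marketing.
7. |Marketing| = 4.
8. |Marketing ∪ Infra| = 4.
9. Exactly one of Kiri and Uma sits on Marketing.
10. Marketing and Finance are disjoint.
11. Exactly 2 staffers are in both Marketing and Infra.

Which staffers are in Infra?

Infra = {Lior, Zubin}

From (4): Kiri ∉ Finance.
Suppose Uma ∈ Infra: no assignment then satisfies all the clues, so Uma ∉ Infra.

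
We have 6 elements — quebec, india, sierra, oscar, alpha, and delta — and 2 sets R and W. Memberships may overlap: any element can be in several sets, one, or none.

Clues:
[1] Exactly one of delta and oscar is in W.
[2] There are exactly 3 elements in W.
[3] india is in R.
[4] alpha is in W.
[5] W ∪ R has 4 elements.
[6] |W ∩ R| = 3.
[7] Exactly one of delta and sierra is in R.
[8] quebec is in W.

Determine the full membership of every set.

From (3): india ∈ R.
From (4): alpha ∈ W.
From (8): quebec ∈ W.
Suppose quebec ∉ R: no assignment then satisfies all the clues, so quebec ∈ R.

R = {alpha, delta, india, quebec}; W = {alpha, delta, quebec}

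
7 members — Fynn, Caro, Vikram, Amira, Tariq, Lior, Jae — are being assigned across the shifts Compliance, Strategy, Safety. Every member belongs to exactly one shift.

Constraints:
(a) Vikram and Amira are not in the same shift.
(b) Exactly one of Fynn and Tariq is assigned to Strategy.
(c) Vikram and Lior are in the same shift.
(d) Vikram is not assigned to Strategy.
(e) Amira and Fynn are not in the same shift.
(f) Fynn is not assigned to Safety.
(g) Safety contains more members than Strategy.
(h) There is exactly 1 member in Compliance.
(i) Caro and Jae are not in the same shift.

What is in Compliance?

Compliance = {Amira}

From (d): Vikram ∉ Strategy.
From (f): Fynn ∉ Safety.
(c): Lior matches Vikram: Lior ∉ Strategy.
Suppose Fynn ∈ Compliance: no assignment then satisfies all the clues, so Fynn ∉ Compliance.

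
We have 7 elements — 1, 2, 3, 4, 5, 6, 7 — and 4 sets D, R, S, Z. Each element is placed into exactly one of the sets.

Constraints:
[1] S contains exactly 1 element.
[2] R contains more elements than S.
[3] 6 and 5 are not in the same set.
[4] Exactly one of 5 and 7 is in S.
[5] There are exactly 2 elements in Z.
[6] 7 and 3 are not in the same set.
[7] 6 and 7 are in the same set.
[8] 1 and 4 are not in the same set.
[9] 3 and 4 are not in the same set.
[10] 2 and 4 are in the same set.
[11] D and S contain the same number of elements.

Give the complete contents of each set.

D = {3}; R = {1, 6, 7}; S = {5}; Z = {2, 4}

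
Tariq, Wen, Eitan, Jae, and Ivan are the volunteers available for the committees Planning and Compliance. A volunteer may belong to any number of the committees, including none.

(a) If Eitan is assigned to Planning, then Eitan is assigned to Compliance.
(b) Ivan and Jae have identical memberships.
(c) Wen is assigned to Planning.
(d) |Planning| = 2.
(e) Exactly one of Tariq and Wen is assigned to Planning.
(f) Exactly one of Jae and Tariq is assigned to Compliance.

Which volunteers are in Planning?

Planning = {Eitan, Wen}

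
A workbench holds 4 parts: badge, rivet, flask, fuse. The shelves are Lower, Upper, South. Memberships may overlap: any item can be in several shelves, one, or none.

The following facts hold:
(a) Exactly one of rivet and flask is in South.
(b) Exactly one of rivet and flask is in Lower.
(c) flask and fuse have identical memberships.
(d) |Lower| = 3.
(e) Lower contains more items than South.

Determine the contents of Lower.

Lower = {badge, flask, fuse}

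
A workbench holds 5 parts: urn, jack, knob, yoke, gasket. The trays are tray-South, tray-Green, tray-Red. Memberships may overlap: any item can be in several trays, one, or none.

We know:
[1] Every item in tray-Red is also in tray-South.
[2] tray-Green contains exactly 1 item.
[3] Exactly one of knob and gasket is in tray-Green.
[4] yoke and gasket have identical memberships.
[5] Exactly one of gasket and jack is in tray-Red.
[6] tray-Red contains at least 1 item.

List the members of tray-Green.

tray-Green = {knob}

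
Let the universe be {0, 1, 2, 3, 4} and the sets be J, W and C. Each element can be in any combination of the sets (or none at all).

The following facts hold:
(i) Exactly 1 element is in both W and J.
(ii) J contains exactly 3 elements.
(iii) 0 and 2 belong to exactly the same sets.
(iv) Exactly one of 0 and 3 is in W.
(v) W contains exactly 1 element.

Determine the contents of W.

W = {3}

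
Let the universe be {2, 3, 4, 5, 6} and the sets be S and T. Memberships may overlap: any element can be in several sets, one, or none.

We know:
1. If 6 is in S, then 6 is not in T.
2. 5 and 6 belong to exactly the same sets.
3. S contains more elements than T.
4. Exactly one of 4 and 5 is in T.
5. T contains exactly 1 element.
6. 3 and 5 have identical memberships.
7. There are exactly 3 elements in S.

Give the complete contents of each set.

S = {3, 5, 6}; T = {4}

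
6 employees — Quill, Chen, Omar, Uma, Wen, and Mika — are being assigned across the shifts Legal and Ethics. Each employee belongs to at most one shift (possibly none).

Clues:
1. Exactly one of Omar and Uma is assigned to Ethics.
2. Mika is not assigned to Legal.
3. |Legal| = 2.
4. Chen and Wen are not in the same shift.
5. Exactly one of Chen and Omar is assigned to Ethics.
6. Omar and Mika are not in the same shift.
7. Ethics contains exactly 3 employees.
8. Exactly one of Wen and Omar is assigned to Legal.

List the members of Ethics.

Ethics = {Chen, Mika, Uma}

From (2): Mika ∉ Legal.
Suppose Quill ∈ Ethics: no assignment then satisfies all the clues, so Quill ∉ Ethics.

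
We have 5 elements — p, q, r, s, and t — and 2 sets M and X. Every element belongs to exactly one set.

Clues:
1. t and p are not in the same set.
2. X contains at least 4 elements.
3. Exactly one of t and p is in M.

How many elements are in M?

1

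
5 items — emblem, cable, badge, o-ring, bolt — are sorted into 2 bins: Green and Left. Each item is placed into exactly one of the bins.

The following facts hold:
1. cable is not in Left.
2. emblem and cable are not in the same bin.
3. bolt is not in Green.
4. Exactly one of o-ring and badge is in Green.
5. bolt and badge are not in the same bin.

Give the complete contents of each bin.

From (1): cable ∉ Left.
From (3): bolt ∉ Green.
Only one bin left: cable ∈ Green.
Only one bin left: bolt ∈ Left.
(2): emblem ∉ Green.
(5): badge ∉ Left.
Only one bin left: emblem ∈ Left.
Only one bin left: badge ∈ Green.
(4) (exactly one): o-ring ∉ Green.
Only one bin left: o-ring ∈ Left.

Green = {badge, cable}; Left = {bolt, emblem, o-ring}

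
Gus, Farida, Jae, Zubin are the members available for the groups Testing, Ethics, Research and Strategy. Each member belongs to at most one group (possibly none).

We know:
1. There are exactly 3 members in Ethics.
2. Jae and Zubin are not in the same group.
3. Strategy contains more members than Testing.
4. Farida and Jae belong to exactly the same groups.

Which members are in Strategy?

Strategy = {Zubin}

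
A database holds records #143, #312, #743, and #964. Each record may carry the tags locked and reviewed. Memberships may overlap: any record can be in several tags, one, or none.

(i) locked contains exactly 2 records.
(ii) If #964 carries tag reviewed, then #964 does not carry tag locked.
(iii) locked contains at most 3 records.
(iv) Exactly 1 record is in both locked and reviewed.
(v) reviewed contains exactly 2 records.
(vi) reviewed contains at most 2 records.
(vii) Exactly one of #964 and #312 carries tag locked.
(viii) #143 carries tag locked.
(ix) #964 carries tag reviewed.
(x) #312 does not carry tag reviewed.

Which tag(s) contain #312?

#312: locked

From (viii): #143 ∈ locked.
From (ix): #964 ∈ reviewed.
From (x): #312 ∉ reviewed.
(ii): #964 ∉ locked.
(vii) (exactly one): #312 ∈ locked.
(i): locked already has 2, so the rest are out.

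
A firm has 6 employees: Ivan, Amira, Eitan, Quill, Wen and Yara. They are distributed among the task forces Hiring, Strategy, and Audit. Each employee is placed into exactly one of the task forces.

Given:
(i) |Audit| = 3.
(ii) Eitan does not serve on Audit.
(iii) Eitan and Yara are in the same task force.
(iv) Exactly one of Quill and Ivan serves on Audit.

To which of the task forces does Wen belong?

Wen: Audit

From (ii): Eitan ∉ Audit.
(iii): Yara matches Eitan: Yara ∉ Audit.
Suppose Wen ∈ Hiring: no assignment then satisfies all the clues, so Wen ∉ Hiring.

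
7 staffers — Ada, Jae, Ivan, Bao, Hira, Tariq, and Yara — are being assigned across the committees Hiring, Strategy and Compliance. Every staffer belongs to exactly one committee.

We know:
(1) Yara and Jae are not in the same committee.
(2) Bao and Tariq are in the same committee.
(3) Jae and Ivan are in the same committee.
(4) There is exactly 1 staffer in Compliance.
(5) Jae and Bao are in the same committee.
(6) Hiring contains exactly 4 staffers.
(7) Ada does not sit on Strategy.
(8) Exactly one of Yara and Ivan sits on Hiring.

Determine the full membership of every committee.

Hiring = {Bao, Ivan, Jae, Tariq}; Strategy = {Hira, Yara}; Compliance = {Ada}

From (7): Ada ∉ Strategy.
Suppose Ada ∈ Hiring: no assignment then satisfies all the clues, so Ada ∉ Hiring.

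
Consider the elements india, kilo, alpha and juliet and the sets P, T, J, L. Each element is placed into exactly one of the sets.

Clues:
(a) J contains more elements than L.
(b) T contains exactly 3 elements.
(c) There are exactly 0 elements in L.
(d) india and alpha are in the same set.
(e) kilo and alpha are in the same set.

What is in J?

J = {juliet}

(c): L already has 0, so the rest are out.
Suppose india ∈ J: no assignment then satisfies all the clues, so india ∉ J.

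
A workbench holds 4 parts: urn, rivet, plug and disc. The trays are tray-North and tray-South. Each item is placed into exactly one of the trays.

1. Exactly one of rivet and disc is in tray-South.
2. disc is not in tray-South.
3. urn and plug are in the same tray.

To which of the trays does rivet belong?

From (2): disc ∉ tray-South.
(1) (exactly one): rivet ∈ tray-South.
Only one tray left: disc ∈ tray-North.

rivet: tray-South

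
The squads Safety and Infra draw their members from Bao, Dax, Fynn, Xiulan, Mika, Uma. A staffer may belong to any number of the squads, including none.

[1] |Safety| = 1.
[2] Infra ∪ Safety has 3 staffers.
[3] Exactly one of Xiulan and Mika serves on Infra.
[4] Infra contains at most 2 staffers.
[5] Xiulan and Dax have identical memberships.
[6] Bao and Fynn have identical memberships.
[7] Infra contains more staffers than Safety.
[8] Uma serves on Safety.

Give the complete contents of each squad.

Safety = {Uma}; Infra = {Dax, Xiulan}

From (8): Uma ∈ Safety.
(1): Safety already has 1, so the rest are out.
Suppose Bao ∈ Infra: no assignment then satisfies all the clues, so Bao ∉ Infra.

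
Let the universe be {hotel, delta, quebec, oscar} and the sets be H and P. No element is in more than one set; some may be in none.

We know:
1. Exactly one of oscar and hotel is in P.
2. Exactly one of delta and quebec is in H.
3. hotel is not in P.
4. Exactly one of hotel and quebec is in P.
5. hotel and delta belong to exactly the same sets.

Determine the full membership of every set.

H = {delta, hotel}; P = {oscar, quebec}

From (3): hotel ∉ P.
(1) (exactly one): oscar ∈ P.
(4) (exactly one): quebec ∈ P.
(5): delta matches hotel: delta ∉ P.
(2) (exactly one): delta ∈ H.
(5): hotel matches delta: hotel ∈ H.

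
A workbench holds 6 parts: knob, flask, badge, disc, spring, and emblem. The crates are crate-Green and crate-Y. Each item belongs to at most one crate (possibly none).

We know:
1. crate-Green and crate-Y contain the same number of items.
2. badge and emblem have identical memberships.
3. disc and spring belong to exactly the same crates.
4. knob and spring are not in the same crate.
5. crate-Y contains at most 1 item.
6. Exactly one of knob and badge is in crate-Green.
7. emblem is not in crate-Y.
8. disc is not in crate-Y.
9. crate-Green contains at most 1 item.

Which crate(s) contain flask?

flask: crate-Y

From (7): emblem ∉ crate-Y.
From (8): disc ∉ crate-Y.
(2): badge matches emblem: badge ∉ crate-Y.
(3): spring matches disc: spring ∉ crate-Y.
Suppose flask ∈ crate-Green: no assignment then satisfies all the clues, so flask ∉ crate-Green.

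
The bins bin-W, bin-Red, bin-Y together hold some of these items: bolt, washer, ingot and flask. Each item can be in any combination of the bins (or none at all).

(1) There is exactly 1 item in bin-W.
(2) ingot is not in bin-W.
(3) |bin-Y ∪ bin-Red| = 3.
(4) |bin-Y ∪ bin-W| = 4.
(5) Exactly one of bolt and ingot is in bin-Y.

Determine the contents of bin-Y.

bin-Y = {flask, ingot, washer}

From (2): ingot ∉ bin-W.
Suppose bolt ∈ bin-Y: no assignment then satisfies all the clues, so bolt ∉ bin-Y.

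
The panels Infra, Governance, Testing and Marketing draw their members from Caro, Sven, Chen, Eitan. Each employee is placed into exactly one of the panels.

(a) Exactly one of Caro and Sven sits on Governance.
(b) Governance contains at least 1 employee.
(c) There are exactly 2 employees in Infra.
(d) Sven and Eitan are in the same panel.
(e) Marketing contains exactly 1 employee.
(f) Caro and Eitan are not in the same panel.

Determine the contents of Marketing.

Marketing = {Chen}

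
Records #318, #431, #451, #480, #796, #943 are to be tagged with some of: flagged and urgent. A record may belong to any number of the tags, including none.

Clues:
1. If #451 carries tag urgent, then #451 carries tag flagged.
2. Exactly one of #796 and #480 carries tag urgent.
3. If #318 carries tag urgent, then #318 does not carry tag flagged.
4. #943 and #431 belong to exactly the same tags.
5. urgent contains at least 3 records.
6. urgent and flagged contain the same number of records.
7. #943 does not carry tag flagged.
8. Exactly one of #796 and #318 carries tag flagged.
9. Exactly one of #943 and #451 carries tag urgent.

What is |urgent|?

3

From (7): #943 ∉ flagged.
(4): #431 matches #943: #431 ∉ flagged.
Suppose #451 ∉ flagged: no assignment then satisfies all the clues, so #451 ∈ flagged.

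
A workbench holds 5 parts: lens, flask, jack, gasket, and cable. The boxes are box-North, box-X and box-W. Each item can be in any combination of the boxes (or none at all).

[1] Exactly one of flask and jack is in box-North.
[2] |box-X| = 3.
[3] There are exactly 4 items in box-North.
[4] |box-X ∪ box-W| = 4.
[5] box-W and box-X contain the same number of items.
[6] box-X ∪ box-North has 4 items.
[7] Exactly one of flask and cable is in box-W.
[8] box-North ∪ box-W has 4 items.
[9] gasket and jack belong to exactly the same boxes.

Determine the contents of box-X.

box-X = {gasket, jack, lens}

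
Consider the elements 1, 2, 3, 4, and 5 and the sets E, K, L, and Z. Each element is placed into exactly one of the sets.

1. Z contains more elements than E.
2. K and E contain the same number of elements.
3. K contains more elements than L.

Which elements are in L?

L = {}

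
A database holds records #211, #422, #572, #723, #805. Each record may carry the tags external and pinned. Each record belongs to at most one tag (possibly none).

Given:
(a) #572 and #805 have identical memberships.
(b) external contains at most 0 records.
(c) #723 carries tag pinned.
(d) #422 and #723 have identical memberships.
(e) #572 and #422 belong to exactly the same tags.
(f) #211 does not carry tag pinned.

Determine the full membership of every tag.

From (c): #723 ∈ pinned.
From (f): #211 ∉ pinned.
(b): external already has 0, so the rest are out.
(d): #422 matches #723: #422 ∈ pinned.
(e): #572 matches #422: #572 ∈ pinned.
(a): #805 matches #572: #805 ∈ pinned.

external = {}; pinned = {#422, #572, #723, #805}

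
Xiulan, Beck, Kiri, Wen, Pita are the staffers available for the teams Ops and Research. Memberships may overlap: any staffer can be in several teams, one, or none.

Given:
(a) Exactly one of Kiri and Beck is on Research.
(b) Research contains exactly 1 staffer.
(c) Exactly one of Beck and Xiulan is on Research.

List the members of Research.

Research = {Beck}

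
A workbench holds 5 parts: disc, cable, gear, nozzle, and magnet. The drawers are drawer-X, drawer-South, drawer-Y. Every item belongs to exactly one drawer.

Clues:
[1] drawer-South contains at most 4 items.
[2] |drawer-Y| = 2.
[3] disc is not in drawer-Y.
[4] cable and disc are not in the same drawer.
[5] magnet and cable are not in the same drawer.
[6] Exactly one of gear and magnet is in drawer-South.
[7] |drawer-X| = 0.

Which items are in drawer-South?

From (3): disc ∉ drawer-Y.
(7): drawer-X already has 0, so the rest are out.
Only one drawer left: disc ∈ drawer-South.
(4): cable ∉ drawer-South.
Only one drawer left: cable ∈ drawer-Y.
(5): magnet ∉ drawer-Y.
Only one drawer left: magnet ∈ drawer-South.
(6) (exactly one): gear ∉ drawer-South.
Only one drawer left: gear ∈ drawer-Y.
(2): drawer-Y already has 2, so the rest are out.
Only one drawer left: nozzle ∈ drawer-South.

drawer-South = {disc, magnet, nozzle}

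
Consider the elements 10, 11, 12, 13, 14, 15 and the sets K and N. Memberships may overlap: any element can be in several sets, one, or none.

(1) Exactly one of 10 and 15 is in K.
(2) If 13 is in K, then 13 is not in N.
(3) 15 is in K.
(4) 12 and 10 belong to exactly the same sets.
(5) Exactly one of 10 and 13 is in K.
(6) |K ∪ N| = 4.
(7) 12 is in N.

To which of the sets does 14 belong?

14: none

From (3): 15 ∈ K.
From (7): 12 ∈ N.
(1) (exactly one): 10 ∉ K.
(4): 12 matches 10: 12 ∉ K.
(4): 10 matches 12: 10 ∈ N.
(5) (exactly one): 13 ∈ K.
(2): 13 ∉ N.
Suppose 14 ∈ K: no assignment then satisfies all the clues, so 14 ∉ K.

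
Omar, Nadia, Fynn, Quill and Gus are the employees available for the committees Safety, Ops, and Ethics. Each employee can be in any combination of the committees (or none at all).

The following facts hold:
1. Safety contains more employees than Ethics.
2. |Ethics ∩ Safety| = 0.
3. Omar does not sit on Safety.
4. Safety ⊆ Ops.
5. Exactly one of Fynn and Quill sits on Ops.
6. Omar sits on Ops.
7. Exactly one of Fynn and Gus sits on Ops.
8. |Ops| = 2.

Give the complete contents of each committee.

Safety = {Fynn}; Ops = {Fynn, Omar}; Ethics = {}

From (3): Omar ∉ Safety.
From (6): Omar ∈ Ops.
Suppose Omar ∈ Ethics: no assignment then satisfies all the clues, so Omar ∉ Ethics.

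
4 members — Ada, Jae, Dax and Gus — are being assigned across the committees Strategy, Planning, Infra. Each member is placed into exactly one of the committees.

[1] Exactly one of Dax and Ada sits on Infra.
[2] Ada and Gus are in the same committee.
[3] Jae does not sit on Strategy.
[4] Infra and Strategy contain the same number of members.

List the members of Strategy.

Strategy = {Ada, Gus}

From (3): Jae ∉ Strategy.
Suppose Ada ∉ Strategy: no assignment then satisfies all the clues, so Ada ∈ Strategy.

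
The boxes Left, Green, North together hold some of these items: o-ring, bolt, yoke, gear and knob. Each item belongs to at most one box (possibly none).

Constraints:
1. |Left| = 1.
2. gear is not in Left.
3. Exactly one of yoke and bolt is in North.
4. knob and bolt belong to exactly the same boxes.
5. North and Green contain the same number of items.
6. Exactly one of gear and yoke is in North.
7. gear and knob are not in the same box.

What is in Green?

From (2): gear ∉ Left.
Suppose o-ring ∈ Green: no assignment then satisfies all the clues, so o-ring ∉ Green.

Green = {gear}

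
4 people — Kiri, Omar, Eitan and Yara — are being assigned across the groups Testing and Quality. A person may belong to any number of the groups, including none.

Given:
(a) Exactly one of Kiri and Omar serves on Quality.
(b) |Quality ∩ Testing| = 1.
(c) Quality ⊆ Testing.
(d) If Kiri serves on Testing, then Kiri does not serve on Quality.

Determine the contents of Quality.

Quality = {Omar}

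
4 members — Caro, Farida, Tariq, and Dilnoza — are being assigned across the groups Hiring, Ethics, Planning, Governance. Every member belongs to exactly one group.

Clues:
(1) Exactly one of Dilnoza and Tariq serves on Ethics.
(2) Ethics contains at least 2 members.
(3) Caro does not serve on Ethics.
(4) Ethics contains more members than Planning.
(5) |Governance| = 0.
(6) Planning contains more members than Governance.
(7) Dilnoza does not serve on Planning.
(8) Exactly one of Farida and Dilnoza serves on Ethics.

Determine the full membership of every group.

Hiring = {Dilnoza}; Ethics = {Farida, Tariq}; Planning = {Caro}; Governance = {}

From (3): Caro ∉ Ethics.
From (7): Dilnoza ∉ Planning.
(5): Governance already has 0, so the rest are out.
Suppose Caro ∈ Hiring: no assignment then satisfies all the clues, so Caro ∉ Hiring.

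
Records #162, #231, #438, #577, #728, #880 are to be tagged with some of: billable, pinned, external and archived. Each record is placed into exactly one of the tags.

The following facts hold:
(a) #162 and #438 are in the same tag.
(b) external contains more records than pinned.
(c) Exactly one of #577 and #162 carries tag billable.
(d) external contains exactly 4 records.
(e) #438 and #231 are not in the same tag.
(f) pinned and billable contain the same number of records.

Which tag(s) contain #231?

#231: pinned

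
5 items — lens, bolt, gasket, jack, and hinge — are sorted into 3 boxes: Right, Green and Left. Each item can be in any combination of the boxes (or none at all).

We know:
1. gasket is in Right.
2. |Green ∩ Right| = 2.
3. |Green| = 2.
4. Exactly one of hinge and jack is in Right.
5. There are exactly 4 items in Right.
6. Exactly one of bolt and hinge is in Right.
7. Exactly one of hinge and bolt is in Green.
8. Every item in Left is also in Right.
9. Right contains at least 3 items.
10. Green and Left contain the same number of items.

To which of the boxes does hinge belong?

hinge: none

From (1): gasket ∈ Right.
Suppose hinge ∈ Right: no assignment then satisfies all the clues, so hinge ∉ Right.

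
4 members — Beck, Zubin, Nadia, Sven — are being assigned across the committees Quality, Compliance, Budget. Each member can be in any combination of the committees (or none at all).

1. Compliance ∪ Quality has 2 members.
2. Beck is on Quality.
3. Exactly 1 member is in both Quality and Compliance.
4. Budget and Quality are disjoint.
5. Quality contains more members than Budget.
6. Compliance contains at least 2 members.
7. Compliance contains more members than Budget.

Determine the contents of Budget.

Budget = {}

From (2): Beck ∈ Quality.
(4) (disjoint): Beck ∉ Budget.
Suppose Zubin ∈ Budget: no assignment then satisfies all the clues, so Zubin ∉ Budget.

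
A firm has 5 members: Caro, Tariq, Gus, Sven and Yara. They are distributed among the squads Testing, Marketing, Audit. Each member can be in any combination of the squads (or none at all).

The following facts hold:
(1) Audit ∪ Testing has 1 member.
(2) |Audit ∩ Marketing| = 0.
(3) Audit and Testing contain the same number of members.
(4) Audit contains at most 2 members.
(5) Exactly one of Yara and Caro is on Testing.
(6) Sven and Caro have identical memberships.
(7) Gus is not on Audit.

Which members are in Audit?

Audit = {Yara}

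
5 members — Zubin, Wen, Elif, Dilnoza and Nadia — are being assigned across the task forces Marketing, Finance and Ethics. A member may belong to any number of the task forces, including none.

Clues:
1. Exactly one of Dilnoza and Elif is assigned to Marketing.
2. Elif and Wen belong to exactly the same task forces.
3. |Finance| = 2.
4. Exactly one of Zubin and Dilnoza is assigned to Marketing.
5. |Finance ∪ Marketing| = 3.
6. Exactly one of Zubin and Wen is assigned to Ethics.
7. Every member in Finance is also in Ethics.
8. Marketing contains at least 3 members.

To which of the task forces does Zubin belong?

Zubin: Marketing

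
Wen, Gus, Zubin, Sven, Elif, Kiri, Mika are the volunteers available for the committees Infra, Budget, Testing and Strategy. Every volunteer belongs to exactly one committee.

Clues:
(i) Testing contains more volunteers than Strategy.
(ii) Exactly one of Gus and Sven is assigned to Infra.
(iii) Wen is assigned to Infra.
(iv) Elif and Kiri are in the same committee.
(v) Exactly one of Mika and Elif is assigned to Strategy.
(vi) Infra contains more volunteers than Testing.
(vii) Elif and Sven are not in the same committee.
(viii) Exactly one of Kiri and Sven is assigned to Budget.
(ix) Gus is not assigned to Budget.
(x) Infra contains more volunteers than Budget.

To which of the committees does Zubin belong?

Zubin: Infra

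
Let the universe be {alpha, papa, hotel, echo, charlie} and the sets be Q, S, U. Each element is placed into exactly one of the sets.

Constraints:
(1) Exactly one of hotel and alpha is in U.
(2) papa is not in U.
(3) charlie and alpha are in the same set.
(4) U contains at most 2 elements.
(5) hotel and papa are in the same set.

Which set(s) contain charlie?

charlie: U

From (2): papa ∉ U.
(5): hotel matches papa: hotel ∉ U.
(1) (exactly one): alpha ∈ U.
(3): charlie matches alpha: charlie ∉ Q.
(3): charlie matches alpha: charlie ∉ S.
(3): charlie matches alpha: charlie ∈ U.
(4): U already has 2, so the rest are out.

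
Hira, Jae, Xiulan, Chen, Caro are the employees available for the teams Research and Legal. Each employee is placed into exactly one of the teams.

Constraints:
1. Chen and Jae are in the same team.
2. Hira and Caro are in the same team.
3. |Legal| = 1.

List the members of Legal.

Legal = {Xiulan}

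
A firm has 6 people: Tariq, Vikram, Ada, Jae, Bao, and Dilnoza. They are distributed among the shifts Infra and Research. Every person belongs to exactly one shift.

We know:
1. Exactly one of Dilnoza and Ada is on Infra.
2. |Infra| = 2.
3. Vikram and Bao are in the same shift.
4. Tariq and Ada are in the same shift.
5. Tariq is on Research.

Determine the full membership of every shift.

From (5): Tariq ∈ Research.
(4): Ada matches Tariq: Ada ∉ Infra.
(4): Ada matches Tariq: Ada ∈ Research.
(1) (exactly one): Dilnoza ∈ Infra.
Suppose Vikram ∈ Infra: no assignment then satisfies all the clues, so Vikram ∉ Infra.

Infra = {Dilnoza, Jae}; Research = {Ada, Bao, Tariq, Vikram}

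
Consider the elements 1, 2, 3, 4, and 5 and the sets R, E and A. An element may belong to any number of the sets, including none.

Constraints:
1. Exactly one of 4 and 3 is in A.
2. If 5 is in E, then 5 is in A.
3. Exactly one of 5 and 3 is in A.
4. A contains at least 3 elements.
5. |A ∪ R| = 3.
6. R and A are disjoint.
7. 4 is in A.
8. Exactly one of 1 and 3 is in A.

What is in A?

A = {1, 4, 5}

From (7): 4 ∈ A.
(1) (exactly one): 3 ∉ A.
(3) (exactly one): 5 ∈ A.
(6) (disjoint): 4 ∉ R.
(6) (disjoint): 5 ∉ R.
(8) (exactly one): 1 ∈ A.
(6) (disjoint): 1 ∉ R.
Suppose 2 ∈ A: no assignment then satisfies all the clues, so 2 ∉ A.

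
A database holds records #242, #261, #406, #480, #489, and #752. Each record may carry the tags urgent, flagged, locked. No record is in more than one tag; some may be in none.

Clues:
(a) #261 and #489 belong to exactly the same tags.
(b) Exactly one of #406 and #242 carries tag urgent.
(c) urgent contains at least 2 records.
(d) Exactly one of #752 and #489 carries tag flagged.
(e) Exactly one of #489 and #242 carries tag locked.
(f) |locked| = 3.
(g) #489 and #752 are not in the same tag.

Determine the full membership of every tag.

urgent = {#242, #480}; flagged = {#752}; locked = {#261, #406, #489}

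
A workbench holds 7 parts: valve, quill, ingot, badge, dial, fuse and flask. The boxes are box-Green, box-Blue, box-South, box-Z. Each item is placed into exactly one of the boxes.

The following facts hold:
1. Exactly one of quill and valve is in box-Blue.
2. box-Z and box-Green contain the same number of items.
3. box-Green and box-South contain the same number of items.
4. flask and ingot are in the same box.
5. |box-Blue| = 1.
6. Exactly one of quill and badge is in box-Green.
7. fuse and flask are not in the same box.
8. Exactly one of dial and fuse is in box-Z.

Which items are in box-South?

box-South = {flask, ingot}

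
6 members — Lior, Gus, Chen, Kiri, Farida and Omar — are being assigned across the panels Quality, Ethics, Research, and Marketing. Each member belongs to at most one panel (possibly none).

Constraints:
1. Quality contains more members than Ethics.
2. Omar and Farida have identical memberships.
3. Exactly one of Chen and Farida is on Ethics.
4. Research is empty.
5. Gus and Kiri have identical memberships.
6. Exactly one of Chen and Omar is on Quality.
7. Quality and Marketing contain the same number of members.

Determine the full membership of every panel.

Quality = {Farida, Omar}; Ethics = {Chen}; Research = {}; Marketing = {Gus, Kiri}

(4): Research already has 0, so the rest are out.
Suppose Lior ∈ Quality: no assignment then satisfies all the clues, so Lior ∉ Quality.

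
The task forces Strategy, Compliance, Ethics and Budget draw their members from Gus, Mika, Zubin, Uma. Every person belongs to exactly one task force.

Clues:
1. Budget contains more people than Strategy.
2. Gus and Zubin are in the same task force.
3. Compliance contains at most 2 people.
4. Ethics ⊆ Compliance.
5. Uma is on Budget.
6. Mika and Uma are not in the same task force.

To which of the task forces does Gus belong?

Gus: Budget

From (5): Uma ∈ Budget.
(6): Mika ∉ Budget.
Suppose Gus ∈ Strategy: no assignment then satisfies all the clues, so Gus ∉ Strategy.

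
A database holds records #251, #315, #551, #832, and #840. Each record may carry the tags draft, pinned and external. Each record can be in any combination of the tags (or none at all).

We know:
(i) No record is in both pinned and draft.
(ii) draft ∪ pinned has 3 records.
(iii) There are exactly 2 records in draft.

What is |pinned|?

1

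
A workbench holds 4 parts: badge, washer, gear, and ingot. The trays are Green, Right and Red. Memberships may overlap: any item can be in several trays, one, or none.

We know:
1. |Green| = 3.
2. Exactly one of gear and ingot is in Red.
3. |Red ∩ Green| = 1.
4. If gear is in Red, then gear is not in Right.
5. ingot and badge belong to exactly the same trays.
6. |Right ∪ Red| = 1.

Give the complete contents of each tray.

Green = {badge, gear, ingot}; Right = {}; Red = {gear}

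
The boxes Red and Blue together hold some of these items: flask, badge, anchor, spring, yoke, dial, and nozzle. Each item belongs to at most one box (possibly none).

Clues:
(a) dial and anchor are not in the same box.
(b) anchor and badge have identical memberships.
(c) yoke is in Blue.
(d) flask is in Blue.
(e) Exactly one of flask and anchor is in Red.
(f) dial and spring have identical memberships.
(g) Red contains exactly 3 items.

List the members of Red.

Red = {anchor, badge, nozzle}

From (c): yoke ∈ Blue.
From (d): flask ∈ Blue.
(e) (exactly one): anchor ∈ Red.
(a): dial ∉ Red.
(b): badge matches anchor: badge ∈ Red.
(f): spring matches dial: spring ∉ Red.
(g): only 3 candidates remain for Red, so all are in.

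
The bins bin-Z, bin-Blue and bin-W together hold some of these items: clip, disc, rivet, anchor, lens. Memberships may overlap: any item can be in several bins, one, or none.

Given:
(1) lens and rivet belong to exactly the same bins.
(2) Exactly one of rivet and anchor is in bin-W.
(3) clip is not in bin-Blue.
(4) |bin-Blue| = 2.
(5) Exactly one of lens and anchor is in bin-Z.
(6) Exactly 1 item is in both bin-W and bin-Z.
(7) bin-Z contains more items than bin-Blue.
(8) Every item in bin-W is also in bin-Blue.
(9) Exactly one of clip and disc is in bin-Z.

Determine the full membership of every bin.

bin-Z = {disc, lens, rivet}; bin-Blue = {anchor, disc}; bin-W = {anchor, disc}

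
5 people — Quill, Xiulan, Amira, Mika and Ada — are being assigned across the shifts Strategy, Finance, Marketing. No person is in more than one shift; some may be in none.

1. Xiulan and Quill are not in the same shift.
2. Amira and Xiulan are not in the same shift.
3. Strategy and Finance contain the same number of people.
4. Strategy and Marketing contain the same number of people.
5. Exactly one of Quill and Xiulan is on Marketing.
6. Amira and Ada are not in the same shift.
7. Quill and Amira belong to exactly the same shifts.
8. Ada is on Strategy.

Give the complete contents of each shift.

Strategy = {Ada}; Finance = {Mika}; Marketing = {Xiulan}

From (8): Ada ∈ Strategy.
(6): Amira ∉ Strategy.
(7): Quill matches Amira: Quill ∉ Strategy.
Suppose Quill ∈ Finance: no assignment then satisfies all the clues, so Quill ∉ Finance.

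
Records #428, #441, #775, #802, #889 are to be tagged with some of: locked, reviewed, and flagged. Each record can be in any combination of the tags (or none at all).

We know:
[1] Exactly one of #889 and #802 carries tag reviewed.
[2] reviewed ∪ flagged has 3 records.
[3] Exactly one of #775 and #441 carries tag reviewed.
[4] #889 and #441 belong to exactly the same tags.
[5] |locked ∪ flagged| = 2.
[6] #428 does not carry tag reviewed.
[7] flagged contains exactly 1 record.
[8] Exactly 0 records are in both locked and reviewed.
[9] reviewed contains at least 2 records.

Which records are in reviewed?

reviewed = {#441, #889}

From (6): #428 ∉ reviewed.
Suppose #441 ∉ reviewed: no assignment then satisfies all the clues, so #441 ∈ reviewed.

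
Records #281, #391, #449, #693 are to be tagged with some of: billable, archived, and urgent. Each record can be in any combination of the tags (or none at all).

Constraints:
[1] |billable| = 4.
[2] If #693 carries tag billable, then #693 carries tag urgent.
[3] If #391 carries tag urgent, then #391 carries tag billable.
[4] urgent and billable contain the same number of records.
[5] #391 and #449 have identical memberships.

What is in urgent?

urgent = {#281, #391, #449, #693}

(1): only 4 candidates remain for billable, so all are in.
(2): #693 ∈ urgent.
Suppose #281 ∉ urgent: no assignment then satisfies all the clues, so #281 ∈ urgent.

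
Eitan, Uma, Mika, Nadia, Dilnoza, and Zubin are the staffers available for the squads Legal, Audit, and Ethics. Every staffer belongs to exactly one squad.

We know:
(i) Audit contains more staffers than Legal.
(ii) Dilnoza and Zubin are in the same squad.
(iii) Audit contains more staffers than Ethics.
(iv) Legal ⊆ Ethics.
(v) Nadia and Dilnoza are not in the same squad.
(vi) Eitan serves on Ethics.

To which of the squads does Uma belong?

Uma: Audit

From (vi): Eitan ∈ Ethics.
Suppose Uma ∈ Legal: no assignment then satisfies all the clues, so Uma ∉ Legal.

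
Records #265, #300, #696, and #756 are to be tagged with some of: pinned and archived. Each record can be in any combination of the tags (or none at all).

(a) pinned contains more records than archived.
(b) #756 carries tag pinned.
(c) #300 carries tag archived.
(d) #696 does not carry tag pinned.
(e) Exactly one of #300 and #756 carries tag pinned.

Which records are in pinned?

From (b): #756 ∈ pinned.
From (c): #300 ∈ archived.
From (d): #696 ∉ pinned.
(e) (exactly one): #300 ∉ pinned.
Suppose #265 ∉ pinned: no assignment then satisfies all the clues, so #265 ∈ pinned.

pinned = {#265, #756}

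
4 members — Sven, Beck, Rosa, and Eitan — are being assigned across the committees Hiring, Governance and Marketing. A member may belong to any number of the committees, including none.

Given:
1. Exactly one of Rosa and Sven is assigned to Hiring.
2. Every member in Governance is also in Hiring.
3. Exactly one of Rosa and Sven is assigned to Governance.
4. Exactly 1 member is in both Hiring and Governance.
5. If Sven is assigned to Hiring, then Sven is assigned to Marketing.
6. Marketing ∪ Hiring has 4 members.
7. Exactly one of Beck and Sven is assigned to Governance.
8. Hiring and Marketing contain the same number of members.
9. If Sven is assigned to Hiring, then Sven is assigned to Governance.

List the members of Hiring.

Hiring = {Beck, Eitan, Sven}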